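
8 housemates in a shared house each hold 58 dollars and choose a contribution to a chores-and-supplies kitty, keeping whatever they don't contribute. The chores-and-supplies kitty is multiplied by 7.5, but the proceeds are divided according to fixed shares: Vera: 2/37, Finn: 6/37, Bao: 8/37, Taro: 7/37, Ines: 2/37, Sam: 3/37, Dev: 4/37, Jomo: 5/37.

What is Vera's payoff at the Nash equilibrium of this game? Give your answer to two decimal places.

152.05 dollars

Each unit j contributes comes back to j as 7.5 × (j's share), so j prefers to contribute only if that share exceeds 1/7.5 = 0.1333; otherwise keeping the unit dominates.
Finn, Bao, Taro and Jomo clear that bar, contributing 58 each; the remaining 4 contribute 0. Total contributed: 232.
Vera keeps 58 and receives 7.5 × 232 × 2/37 = 94.05 from the chores-and-supplies kitty, for a payoff of 152.05.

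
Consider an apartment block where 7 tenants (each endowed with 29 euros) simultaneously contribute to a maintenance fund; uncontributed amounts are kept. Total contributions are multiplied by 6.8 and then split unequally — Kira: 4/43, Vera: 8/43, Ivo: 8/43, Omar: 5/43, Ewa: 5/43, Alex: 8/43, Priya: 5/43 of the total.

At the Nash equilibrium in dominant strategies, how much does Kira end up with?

84.03 euros

Player j's private return per contributed unit is 6.8 × (j's share). Contributing is weakly dominant for j when that share is at least 1/6.8 = 0.1471, and contributing 0 is dominant otherwise.
Vera, Ivo and Alex are above the threshold, contributing 29 each; the remaining 4 contribute 0. Total contributed: 87.
Kira keeps 29 and receives 6.8 × 87 × 4/43 = 55.03 from the maintenance fund, for a payoff of 84.03.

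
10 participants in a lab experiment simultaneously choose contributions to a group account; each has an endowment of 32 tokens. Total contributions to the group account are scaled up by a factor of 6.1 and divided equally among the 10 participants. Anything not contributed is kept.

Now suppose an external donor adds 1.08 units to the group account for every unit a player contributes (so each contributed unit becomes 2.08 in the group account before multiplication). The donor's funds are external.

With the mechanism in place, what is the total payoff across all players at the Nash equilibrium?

The effective private return per unit is now 6.1 × 2.08 / 10 = 1.2688 > 1, so every player's dominant strategy flips to full contribution.
So the Nash equilibrium is full contribution by all 10; the group earns 6.1 × 2.08 × 320 = 4060.16.

4060.16 tokens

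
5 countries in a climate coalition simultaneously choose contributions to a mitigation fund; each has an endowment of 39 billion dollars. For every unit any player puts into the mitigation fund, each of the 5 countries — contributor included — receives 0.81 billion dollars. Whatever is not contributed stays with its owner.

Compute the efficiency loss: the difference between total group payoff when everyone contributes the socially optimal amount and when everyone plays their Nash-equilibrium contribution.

The private return per contributed unit is 0.81 < 1, so contributing 0 is dominant for every player. At the Nash equilibrium everyone keeps their 39, and the group total is 5 × 39 = 195.
Each contributed unit returns 4.050 to the group as a whole (0.81 to each of 5 players), which exceeds 1, so the social optimum is full contribution: group total = 4.050 × 195 = 789.75.
Efficiency loss = 789.75 − 195 = 594.75.

594.75 billion dollars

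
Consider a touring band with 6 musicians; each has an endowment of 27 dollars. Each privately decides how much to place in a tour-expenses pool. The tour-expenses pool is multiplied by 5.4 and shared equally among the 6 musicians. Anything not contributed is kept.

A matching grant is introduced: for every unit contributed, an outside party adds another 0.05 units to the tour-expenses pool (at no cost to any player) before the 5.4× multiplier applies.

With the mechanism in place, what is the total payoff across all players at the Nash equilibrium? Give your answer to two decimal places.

162.00 dollars

With the mechanism, a contributed unit returns 5.4 × 1.05 / 6 = 0.9450 per unit of net cost — still below 1 — so contributing 0 remains dominant for every player.
Everyone keeps their endowment and the group total is 6 × 27 = 162.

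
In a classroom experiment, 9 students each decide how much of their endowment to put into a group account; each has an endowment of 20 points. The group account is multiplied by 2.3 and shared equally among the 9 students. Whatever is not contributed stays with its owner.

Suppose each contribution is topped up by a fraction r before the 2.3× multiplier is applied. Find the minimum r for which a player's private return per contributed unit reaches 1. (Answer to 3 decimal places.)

With matching at rate r, one contributed unit becomes (1 + r) in the group account and returns 2.3 × (1 + r) / 9 to the contributor.
Setting this equal to 1: 1 + r = 9/2.3 = 3.9130.
So the minimum matching rate is r = 3.9130 − 1 = 2.913.

2.913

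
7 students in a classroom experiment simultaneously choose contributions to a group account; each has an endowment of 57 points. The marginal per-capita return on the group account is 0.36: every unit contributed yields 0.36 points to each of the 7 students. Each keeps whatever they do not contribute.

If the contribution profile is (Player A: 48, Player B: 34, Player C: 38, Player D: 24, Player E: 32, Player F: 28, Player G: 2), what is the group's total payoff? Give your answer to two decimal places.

712.12 points

Total contributed: 48 + 34 + 38 + 24 + 32 + 28 + 2 = 206; total kept: 7 × 57 − 206 = 193.
The group account pays out 0.36 × 7 × 206 = 519.12 in aggregate.
Group total = 193 + 519.12 = 712.12.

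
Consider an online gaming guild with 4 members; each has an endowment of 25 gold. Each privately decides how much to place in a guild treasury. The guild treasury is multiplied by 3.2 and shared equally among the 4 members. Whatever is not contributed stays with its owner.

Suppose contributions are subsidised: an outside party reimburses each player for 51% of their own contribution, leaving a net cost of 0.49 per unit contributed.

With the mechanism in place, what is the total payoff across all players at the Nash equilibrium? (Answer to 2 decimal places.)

371.00 gold

The effective private return per unit is now (3.2/4) / 0.49 = 1.6327 > 1, so every player's dominant strategy flips to full contribution.
At the Nash equilibrium everyone contributes 25. Group total payoff = 4 × (25 × 0.51 + 3.2 × 25) = 371.00.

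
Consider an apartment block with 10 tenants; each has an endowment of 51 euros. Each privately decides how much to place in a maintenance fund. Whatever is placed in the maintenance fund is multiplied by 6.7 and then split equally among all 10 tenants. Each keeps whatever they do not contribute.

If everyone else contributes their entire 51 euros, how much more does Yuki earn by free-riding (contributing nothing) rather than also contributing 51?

Switching from a contribution of 51 to 0 lets Yuki keep an extra 51 euros, but lowers the maintenance fund by 51, which costs Yuki their own share of that drop: 6.7/10 × 51 = 34.17.
Net gain = 51 − 34.17 = 16.83. The private return per contributed unit (0.6700) is below 1, so free-riding is indeed the best response regardless of what the others do.

16.83 euros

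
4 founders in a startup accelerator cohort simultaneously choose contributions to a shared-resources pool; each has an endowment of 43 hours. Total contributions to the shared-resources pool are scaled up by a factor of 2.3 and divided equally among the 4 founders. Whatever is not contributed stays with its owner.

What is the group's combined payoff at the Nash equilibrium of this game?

Each contributed unit returns 2.3/4 = 0.5750 to its contributor — below 1 — so contributing 0 is dominant for every player. At the Nash equilibrium everyone keeps their 43, and the group total is 4 × 43 = 172.

172.00 hours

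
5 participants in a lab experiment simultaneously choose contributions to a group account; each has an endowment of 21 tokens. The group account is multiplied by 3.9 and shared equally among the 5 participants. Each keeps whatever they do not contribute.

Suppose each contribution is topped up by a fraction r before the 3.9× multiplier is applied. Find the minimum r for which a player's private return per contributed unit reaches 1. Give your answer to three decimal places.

With matching at rate r, one contributed unit becomes (1 + r) in the group account and returns 3.9 × (1 + r) / 5 to the contributor.
Setting this equal to 1: 1 + r = 5/3.9 = 1.2821.
So the minimum matching rate is r = 1.2821 − 1 = 0.282.

0.282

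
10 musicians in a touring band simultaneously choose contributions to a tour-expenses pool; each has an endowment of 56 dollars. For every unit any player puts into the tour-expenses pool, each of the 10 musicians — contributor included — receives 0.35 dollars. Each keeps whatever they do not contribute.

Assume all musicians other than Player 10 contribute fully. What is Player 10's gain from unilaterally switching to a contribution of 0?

Switching from a contribution of 56 to 0 lets Player 10 keep an extra 56 dollars, but lowers the tour-expenses pool by 56, which costs Player 10 their own share of that drop: 0.35 × 56 = 19.60.
Net gain = 56 − 19.60 = 36.40. The private return per contributed unit (0.35) is below 1, so free-riding is indeed the best response regardless of what the others do.

36.40 dollars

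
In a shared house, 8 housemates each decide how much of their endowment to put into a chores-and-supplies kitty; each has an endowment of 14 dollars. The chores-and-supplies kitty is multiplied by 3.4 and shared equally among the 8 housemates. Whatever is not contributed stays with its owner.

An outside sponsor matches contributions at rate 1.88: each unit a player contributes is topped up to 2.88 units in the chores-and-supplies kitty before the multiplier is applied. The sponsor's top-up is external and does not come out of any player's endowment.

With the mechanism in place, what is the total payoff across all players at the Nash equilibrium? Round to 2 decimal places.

1096.70 dollars

With the mechanism, a contributed unit returns 3.4 × 2.88 / 8 = 1.2240 per unit of net cost to the contributor — now above 1 — so contributing fully is weakly dominant for every player.
So the Nash equilibrium is full contribution by all 8; the group earns 3.4 × 2.88 × 112 = 1096.70.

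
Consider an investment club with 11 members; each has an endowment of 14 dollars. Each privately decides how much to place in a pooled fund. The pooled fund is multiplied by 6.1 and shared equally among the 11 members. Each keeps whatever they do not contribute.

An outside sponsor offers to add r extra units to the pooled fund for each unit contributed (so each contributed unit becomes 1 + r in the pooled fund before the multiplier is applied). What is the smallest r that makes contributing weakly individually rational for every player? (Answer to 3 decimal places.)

0.803

With matching at rate r, one contributed unit becomes (1 + r) in the pooled fund and returns 6.1 × (1 + r) / 11 to the contributor.
Setting this equal to 1: 1 + r = 11/6.1 = 1.8033.
So the minimum matching rate is r = 1.8033 − 1 = 0.803.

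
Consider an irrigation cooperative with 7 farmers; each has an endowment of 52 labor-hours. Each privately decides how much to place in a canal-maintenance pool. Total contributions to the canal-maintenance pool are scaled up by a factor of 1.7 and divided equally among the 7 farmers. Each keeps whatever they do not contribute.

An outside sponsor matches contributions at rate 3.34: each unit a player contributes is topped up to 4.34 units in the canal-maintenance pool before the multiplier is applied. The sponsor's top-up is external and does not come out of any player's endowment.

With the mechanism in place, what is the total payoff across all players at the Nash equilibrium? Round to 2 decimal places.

2685.59 labor-hours

Under the mechanism each unit contributed yields 1.7 × 4.34 / 7 = 1.0540 back to its contributor per unit of net cost, which exceeds 1, making full contribution the dominant choice for everyone.
So the Nash equilibrium is full contribution by all 7; the group earns 1.7 × 4.34 × 364 = 2685.59.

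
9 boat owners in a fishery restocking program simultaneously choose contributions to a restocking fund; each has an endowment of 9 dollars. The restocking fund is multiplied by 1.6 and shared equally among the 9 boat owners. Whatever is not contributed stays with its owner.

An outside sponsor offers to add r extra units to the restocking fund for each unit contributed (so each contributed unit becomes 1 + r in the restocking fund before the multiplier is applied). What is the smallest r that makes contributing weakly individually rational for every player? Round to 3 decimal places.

With matching at rate r, one contributed unit becomes (1 + r) in the restocking fund and returns 1.6 × (1 + r) / 9 to the contributor.
Setting this equal to 1: 1 + r = 9/1.6 = 5.6250.
So the minimum matching rate is r = 5.6250 − 1 = 4.625.

4.625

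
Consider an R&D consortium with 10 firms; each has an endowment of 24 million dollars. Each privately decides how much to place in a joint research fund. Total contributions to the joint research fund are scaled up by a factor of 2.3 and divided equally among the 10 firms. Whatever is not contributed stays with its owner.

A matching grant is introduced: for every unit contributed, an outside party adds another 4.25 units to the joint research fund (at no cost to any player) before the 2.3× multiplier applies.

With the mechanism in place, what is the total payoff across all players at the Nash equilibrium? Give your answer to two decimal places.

2898.00 million dollars

Under the mechanism each unit contributed yields 2.3 × 5.25 / 10 = 1.2075 back to its contributor per unit of net cost, which exceeds 1, making full contribution the dominant choice for everyone.
At the Nash equilibrium everyone contributes 24. Group total payoff = 2.3 × 5.25 × 240 = 2898.00.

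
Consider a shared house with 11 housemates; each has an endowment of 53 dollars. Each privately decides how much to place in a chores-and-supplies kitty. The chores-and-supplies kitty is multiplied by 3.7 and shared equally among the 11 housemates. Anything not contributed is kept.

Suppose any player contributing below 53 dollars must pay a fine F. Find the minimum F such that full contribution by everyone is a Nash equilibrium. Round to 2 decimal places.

Given the others contribute fully, the best deviation is to contribute 0 (any partial contribution still incurs the fine and gives up units whose private return 0.3364 is below 1).
Deviating from 53 to 0 saves 53 dollars but forfeits the deviator's share of the drop in the chores-and-supplies kitty: 3.7/11 × 53 = 17.83.
So the deviation gain is 53 − 17.83 = 35.17, and the fine must be at least 35.17 dollars to wipe it out.

35.17 dollars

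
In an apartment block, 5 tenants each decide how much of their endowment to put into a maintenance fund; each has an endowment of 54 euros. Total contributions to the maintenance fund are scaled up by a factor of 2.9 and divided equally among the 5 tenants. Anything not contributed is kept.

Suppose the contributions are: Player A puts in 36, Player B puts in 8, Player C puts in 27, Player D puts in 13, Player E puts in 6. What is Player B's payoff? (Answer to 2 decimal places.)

Total contributed: 36 + 8 + 27 + 13 + 6 = 90.
Each receives 2.9 × 90 / 5 = 52.20 from the maintenance fund.
Player B keeps 54 − 8 = 46, so Player B's payoff is 46 + 52.20 = 98.20.

98.20 euros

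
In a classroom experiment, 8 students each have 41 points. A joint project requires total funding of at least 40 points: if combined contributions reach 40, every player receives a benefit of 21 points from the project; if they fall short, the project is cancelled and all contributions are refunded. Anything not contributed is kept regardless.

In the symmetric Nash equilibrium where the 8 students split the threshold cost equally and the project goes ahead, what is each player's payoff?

57 points

Equal share of the threshold: 40/8 = 5.
At this profile no one gains by cutting their contribution: any cut drops the total below 40, the project is cancelled, contributions are refunded, and the deviator ends with 41, which is less than 41 − 5 + 21 = 57. Contributing more than 5 just wastes the excess. So contributing exactly 5 is a best response.
Each player's payoff: 41 − 5 + 21 = 57.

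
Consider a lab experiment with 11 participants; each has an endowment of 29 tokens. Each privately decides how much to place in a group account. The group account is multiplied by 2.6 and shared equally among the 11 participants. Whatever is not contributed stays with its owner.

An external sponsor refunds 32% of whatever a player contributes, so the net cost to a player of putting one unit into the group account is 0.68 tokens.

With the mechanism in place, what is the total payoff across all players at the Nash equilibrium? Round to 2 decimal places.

319.00 tokens

With the mechanism, a contributed unit returns (2.6/11) / 0.68 = 0.3476 per unit of net cost — still below 1 — so contributing 0 remains dominant for every player.
At the Nash equilibrium no one contributes; group total payoff = 11 × 29 = 319.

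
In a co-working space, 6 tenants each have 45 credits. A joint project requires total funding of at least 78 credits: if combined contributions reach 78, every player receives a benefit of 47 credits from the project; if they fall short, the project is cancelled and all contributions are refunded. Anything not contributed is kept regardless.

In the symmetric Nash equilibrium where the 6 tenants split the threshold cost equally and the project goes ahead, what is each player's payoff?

Equal share of the threshold: 78/6 = 13.
At this profile no one gains by cutting their contribution: any cut drops the total below 78, the project is cancelled, contributions are refunded, and the deviator ends with 45, which is less than 45 − 13 + 47 = 79. Contributing more than 13 just wastes the excess. So contributing exactly 13 is a best response.
Each player's payoff: 45 − 13 + 47 = 79.

79 credits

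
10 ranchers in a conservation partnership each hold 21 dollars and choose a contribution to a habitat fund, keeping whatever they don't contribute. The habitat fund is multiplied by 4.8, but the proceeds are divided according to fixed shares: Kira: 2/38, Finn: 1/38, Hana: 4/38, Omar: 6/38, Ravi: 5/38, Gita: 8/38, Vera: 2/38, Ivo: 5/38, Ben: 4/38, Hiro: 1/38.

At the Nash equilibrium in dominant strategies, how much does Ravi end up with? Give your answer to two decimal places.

34.26 dollars

Each unit j contributes comes back to j as 4.8 × (j's share), so j prefers to contribute only if that share exceeds 1/4.8 = 0.2083; otherwise keeping the unit dominates.
Gita alone (share 8/38) is above the threshold, contributing 21; the remaining 9 contribute 0. Total contributed: 21.
Ravi keeps 21 and receives 4.8 × 21 × 5/38 = 13.26 from the habitat fund, for a payoff of 34.26.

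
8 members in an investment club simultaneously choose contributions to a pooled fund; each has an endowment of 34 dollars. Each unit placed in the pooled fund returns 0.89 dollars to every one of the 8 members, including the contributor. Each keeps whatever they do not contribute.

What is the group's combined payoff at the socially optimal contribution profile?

1936.64 dollars

Each contributed unit returns 7.120 to the group as a whole (0.89 to each of 8 players), which exceeds 1, so the social optimum is full contribution: group total = 7.120 × 272 = 1936.64.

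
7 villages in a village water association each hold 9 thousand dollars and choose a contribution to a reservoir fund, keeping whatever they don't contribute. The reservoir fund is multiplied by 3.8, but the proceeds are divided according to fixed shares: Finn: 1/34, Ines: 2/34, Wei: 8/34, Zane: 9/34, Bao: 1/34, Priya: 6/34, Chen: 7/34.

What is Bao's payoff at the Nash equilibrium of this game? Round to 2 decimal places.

A player with share s gets back 3.8·s per unit contributed, so full contribution is dominant for anyone with s > 1/3.8 = 0.2632 and zero contribution is dominant for anyone below.
Only Zane (9/34) clears that bar, contributing 9; the remaining 6 contribute 0. Total contributed: 9.
Bao keeps 9 and receives 3.8 × 9 × 1/34 = 1.01 from the reservoir fund, for a payoff of 10.01.

10.01 thousand dollars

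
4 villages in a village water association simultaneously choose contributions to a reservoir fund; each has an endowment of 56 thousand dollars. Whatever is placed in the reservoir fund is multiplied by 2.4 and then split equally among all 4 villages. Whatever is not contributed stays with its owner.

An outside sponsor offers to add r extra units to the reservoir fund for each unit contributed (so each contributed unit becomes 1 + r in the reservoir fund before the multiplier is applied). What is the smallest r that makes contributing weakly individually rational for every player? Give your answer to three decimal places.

With matching at rate r, one contributed unit becomes (1 + r) in the reservoir fund and returns 2.4 × (1 + r) / 4 to the contributor.
Setting this equal to 1: 1 + r = 4/2.4 = 1.6667.
So the minimum matching rate is r = 1.6667 − 1 = 0.667.

0.667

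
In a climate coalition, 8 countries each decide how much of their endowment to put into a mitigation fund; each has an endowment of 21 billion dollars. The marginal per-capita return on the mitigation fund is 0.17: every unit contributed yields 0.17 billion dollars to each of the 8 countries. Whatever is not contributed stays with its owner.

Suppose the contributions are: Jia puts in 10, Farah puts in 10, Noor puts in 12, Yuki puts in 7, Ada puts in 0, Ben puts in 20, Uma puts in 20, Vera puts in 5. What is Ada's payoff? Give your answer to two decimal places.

Total contributed: 10 + 10 + 12 + 7 + 0 + 20 + 20 + 5 = 84.
Each receives 0.17 × 84 = 14.28 from the mitigation fund.
Ada keeps 21 − 0 = 21, so Ada's payoff is 21 + 14.28 = 35.28.

35.28 billion dollars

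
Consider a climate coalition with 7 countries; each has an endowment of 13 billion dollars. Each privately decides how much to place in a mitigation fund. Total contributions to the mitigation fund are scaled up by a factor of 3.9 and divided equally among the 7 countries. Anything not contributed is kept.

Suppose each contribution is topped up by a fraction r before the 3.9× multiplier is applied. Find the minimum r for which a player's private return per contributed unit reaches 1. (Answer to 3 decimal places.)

With matching at rate r, one contributed unit becomes (1 + r) in the mitigation fund and returns 3.9 × (1 + r) / 7 to the contributor.
Setting this equal to 1: 1 + r = 7/3.9 = 1.7949.
So the minimum matching rate is r = 1.7949 − 1 = 0.795.

0.795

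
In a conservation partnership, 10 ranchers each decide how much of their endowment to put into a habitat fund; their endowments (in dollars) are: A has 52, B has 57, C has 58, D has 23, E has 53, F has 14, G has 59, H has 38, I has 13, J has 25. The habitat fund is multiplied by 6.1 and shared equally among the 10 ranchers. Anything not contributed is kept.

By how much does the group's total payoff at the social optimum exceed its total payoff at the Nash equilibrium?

1999.20 dollars

The private return per contributed unit is 6.1/10 = 0.6100 < 1 for every player regardless of endowment, so the Nash equilibrium is zero contribution and the group total is Σ E_j = 52 + 57 + 58 + 23 + 53 + 14 + 59 + 38 + 13 + 25 = 392.
Each contributed unit returns 6.100 to the group, so the social optimum is full contribution by everyone: group total = 6.100 × 392 = 2391.20.
Efficiency loss = (6.100 − 1) × 392 = 1999.20.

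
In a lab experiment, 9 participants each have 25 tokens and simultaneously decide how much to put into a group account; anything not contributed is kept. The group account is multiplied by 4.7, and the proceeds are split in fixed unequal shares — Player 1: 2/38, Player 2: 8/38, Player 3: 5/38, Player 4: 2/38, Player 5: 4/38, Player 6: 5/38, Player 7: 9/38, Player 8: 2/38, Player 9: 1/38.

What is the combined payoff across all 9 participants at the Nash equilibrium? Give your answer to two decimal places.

A player with share s gets back 4.7·s per unit contributed, so full contribution is dominant for anyone with s > 1/4.7 = 0.2128 and zero contribution is dominant for anyone below.
Player 7 alone (share 9/38) is above the threshold, contributing 25; the remaining 8 contribute 0. Total contributed: 25.
The group account pays out 4.7 × 25 = 117.50 in total (split across the unequal shares, but the aggregate is all that matters for the group sum).
The 8 free-riders keep 25 each, adding 200. Group total = 200 + 117.50 = 317.50.

317.50 tokens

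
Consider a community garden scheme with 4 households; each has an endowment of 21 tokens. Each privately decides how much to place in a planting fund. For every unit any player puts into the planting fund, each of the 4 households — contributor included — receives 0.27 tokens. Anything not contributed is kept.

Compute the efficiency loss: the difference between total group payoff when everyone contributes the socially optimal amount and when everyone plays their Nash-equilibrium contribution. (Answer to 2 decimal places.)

6.72 tokens

The private return per contributed unit is 0.27 < 1, so contributing 0 is dominant for every player. At the Nash equilibrium everyone keeps their 21, and the group total is 4 × 21 = 84.
Each contributed unit returns 1.080 to the group as a whole (0.27 to each of 4 players), which exceeds 1, so the social optimum is full contribution: group total = 1.080 × 84 = 90.72.
Efficiency loss = 90.72 − 84 = 6.72.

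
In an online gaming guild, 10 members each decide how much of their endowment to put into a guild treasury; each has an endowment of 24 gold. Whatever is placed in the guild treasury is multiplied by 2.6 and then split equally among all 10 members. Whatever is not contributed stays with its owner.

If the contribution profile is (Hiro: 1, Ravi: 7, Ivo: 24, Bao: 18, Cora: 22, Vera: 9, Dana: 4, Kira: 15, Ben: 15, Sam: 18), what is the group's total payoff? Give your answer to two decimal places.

452.80 gold

Total contributed: 1 + 7 + 24 + 18 + 22 + 9 + 4 + 15 + 15 + 18 = 133; total kept: 10 × 24 − 133 = 107.
The guild treasury pays out 2.6 × 133 = 345.80 in aggregate.
Group total = 107 + 345.80 = 452.80.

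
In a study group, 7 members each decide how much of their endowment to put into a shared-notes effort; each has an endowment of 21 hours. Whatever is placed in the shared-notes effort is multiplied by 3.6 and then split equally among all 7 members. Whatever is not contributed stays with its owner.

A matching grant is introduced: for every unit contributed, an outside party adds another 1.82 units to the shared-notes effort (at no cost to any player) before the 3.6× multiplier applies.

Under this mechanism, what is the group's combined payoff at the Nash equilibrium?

1492.34 hours

With the mechanism, a contributed unit returns 3.6 × 2.82 / 7 = 1.4503 per unit of net cost to the contributor — now above 1 — so contributing fully is weakly dominant for every player.
At the Nash equilibrium everyone contributes 21. Group total payoff = 3.6 × 2.82 × 147 = 1492.34.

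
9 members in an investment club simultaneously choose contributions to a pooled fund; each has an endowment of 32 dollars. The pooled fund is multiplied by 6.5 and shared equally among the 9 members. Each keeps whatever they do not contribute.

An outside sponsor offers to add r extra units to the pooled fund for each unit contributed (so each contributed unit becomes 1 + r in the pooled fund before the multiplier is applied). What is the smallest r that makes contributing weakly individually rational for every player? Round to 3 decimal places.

With matching at rate r, one contributed unit becomes (1 + r) in the pooled fund and returns 6.5 × (1 + r) / 9 to the contributor.
Setting this equal to 1: 1 + r = 9/6.5 = 1.3846.
So the minimum matching rate is r = 1.3846 − 1 = 0.385.

0.385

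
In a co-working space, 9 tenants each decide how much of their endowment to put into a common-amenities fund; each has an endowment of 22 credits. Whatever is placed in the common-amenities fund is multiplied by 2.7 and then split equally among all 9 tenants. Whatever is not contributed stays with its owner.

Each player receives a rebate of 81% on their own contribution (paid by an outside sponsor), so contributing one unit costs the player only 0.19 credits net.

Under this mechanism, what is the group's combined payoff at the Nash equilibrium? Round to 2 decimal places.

694.98 credits

Under the mechanism each unit contributed yields (2.7/9) / 0.19 = 1.5789 back to its contributor per unit of net cost, which exceeds 1, making full contribution the dominant choice for everyone.
So the Nash equilibrium is full contribution by all 9; the group earns 9 × (22 × 0.81 + 2.7 × 22) = 694.98.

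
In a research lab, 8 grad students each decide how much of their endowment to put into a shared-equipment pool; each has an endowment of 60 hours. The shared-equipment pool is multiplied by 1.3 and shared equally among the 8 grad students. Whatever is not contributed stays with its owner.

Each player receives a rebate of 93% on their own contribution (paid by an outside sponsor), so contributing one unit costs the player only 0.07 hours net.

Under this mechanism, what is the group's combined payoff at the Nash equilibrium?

1070.40 hours

With the mechanism, a contributed unit returns (1.3/8) / 0.07 = 2.3214 per unit of net cost to the contributor — now above 1 — so contributing fully is weakly dominant for every player.
So the Nash equilibrium is full contribution by all 8; the group earns 8 × (60 × 0.93 + 1.3 × 60) = 1070.40.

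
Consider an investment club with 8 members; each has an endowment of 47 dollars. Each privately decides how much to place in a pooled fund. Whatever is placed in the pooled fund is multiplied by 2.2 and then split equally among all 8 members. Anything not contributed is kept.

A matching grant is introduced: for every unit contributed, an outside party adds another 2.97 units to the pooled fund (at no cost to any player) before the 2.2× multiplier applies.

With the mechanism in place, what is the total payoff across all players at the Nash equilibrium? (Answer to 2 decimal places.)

3283.98 dollars

With the mechanism, a contributed unit returns 2.2 × 3.97 / 8 = 1.0918 per unit of net cost to the contributor — now above 1 — so contributing fully is weakly dominant for every player.
So the Nash equilibrium is full contribution by all 8; the group earns 2.2 × 3.97 × 376 = 3283.98.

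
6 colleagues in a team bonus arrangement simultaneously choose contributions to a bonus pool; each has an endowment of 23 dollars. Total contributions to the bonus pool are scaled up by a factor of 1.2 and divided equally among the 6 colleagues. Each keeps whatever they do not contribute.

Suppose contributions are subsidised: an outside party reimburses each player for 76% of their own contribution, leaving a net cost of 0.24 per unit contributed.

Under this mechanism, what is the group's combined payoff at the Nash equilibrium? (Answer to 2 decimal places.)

With the mechanism, a contributed unit returns (1.2/6) / 0.24 = 0.8333 per unit of net cost — still below 1 — so contributing 0 remains dominant for every player.
At the Nash equilibrium no one contributes; group total payoff = 6 × 23 = 138.

138.00 dollars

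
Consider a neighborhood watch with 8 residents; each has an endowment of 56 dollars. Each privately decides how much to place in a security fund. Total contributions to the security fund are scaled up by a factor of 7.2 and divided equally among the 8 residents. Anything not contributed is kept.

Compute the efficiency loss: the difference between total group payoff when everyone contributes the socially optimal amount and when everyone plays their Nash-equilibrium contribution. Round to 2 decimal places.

Each contributed unit returns 7.2/8 = 0.9000 to its contributor — below 1 — so contributing 0 is dominant for every player. At the Nash equilibrium everyone keeps their 56, and the group total is 8 × 56 = 448.
Each contributed unit returns 7.200 to the group as a whole (0.9000 to each of 8 players), which exceeds 1, so the social optimum is full contribution: group total = 7.200 × 448 = 3225.60.
Efficiency loss = 3225.60 − 448 = 2777.60.

2777.60 dollars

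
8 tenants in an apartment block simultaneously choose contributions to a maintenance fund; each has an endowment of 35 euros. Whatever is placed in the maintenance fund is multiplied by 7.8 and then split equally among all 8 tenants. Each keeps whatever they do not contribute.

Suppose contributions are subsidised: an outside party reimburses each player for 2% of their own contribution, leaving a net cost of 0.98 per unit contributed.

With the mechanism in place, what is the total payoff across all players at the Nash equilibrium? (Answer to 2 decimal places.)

280.00 euros

With the mechanism, a contributed unit returns (7.8/8) / 0.98 = 0.9949 per unit of net cost — still below 1 — so contributing 0 remains dominant for every player.
Everyone keeps their endowment and the group total is 8 × 35 = 280.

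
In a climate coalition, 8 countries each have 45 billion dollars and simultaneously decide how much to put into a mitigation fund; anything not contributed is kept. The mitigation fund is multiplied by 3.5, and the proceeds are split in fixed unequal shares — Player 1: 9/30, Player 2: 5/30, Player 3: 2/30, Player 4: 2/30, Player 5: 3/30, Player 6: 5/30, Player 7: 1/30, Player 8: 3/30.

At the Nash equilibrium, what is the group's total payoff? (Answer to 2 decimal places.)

A player with share s gets back 3.5·s per unit contributed, so full contribution is dominant for anyone with s > 1/3.5 = 0.2857 and zero contribution is dominant for anyone below.
The only share above 0.2857 is Player 1's 9/30, contributing 45; the remaining 7 contribute 0. Total contributed: 45.
The mitigation fund pays out 3.5 × 45 = 157.50 in total (split across the unequal shares, but the aggregate is all that matters for the group sum).
The 7 free-riders keep 45 each, adding 315. Group total = 315 + 157.50 = 472.50.

472.50 billion dollars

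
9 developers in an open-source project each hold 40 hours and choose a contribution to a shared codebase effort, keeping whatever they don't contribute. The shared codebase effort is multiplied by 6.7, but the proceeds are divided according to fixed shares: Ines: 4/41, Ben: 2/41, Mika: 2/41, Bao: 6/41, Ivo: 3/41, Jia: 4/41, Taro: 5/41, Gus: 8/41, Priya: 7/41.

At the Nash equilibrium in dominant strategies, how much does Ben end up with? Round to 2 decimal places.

Player j's private return per contributed unit is 6.7 × (j's share). Contributing is weakly dominant for j when that share is at least 1/6.7 = 0.1493, and contributing 0 is dominant otherwise.
Gus and Priya are above the threshold, contributing 40 each; the remaining 7 contribute 0. Total contributed: 80.
Ben keeps 40 and receives 6.7 × 80 × 2/41 = 26.15 from the shared codebase effort, for a payoff of 66.15.

66.15 hours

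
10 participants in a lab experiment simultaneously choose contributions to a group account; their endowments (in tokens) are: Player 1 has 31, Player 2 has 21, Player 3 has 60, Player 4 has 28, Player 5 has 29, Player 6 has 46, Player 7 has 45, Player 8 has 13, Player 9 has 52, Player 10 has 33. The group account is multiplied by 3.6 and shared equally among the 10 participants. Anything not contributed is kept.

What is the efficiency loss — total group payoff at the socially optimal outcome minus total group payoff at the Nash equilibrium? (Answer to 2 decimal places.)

The private return per contributed unit is 3.6/10 = 0.3600 < 1 for every player regardless of endowment, so the Nash equilibrium is zero contribution and the group total is Σ E_j = 31 + 21 + 60 + 28 + 29 + 46 + 45 + 13 + 52 + 33 = 358.
Each contributed unit returns 3.600 to the group, so the social optimum is full contribution by everyone: group total = 3.600 × 358 = 1288.80.
Efficiency loss = (3.600 − 1) × 358 = 930.80.

930.80 tokens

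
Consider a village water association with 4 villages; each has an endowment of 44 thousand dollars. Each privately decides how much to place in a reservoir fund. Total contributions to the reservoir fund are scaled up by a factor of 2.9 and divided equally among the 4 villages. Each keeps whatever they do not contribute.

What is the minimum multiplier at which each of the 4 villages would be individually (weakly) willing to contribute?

A contributed unit returns (multiplier)/4 to its contributor.
This reaches 1 exactly when the multiplier is 4.

4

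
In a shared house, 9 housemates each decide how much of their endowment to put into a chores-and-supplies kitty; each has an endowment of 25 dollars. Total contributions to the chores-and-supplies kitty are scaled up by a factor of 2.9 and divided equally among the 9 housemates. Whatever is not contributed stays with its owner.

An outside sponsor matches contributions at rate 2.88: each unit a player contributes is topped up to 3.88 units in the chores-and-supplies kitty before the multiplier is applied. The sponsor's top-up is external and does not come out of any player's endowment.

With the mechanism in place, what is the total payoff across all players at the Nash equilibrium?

With the mechanism, a contributed unit returns 2.9 × 3.88 / 9 = 1.2502 per unit of net cost to the contributor — now above 1 — so contributing fully is weakly dominant for every player.
So the Nash equilibrium is full contribution by all 9; the group earns 2.9 × 3.88 × 225 = 2531.70.

2531.70 dollars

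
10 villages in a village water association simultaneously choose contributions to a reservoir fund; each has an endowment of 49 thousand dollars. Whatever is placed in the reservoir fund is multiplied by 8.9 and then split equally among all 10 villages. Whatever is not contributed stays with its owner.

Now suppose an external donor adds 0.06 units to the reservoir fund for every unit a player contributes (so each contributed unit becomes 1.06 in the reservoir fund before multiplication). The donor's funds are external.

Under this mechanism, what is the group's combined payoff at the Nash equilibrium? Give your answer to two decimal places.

490.00 thousand dollars

Even with the mechanism, each unit contributed returns only 8.9 × 1.06 / 10 = 0.9434 per unit of net cost, so contributing nothing is still dominant.
Everyone keeps their endowment and the group total is 10 × 49 = 490.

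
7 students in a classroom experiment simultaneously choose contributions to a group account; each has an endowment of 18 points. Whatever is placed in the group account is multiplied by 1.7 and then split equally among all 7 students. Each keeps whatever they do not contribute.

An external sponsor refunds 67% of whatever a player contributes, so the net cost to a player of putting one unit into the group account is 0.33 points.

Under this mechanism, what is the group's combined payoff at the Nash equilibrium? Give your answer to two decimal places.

126.00 points

The effective private return is (1.7/7) / 0.33 = 0.7359, which is still under 1, so the mechanism doesn't change anyone's dominant strategy: zero contribution.
Everyone keeps their endowment and the group total is 7 × 18 = 126.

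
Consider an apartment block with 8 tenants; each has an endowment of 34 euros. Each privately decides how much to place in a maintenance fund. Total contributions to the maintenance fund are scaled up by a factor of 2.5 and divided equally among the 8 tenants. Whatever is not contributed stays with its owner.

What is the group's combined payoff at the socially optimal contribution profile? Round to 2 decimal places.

Each contributed unit returns 2.500 to the group as a whole (0.3125 to each of 8 players), which exceeds 1, so the social optimum is full contribution: group total = 2.500 × 272 = 680.00.

680.00 euros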